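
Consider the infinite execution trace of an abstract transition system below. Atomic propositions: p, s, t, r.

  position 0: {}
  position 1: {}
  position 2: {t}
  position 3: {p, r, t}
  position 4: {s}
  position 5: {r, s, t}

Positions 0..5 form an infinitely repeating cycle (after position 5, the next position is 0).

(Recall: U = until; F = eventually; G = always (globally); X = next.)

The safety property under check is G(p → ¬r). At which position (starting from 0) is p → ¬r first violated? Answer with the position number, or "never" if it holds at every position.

Check p → ¬r at each position in order: 0 ✓, 1 ✓, 2 ✓.
At position 3 the labels are {p, r, t}, so p → ¬r is false there. This is the first violation.

3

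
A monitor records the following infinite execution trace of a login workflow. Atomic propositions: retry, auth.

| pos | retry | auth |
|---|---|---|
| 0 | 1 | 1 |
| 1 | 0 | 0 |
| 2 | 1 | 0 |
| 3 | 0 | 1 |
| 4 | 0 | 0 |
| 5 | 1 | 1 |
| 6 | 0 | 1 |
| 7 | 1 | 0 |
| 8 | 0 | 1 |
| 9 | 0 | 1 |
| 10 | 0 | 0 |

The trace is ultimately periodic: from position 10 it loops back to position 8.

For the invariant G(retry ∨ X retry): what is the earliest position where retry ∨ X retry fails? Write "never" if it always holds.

3

Check retry ∨ X retry at each position in order: 0 ✓, 1 ✓, 2 ✓.
At position 3 the labels are {auth} and the next position 4 has {}, so retry ∨ X retry is false there. This is the first violation.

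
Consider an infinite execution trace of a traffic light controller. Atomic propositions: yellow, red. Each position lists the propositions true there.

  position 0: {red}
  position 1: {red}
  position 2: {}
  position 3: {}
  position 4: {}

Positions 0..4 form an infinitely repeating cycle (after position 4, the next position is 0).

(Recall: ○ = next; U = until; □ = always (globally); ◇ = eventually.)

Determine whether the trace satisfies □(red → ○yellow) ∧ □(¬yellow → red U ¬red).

Violated

red → ○yellow must hold at every position from 0 onward. It fails at position 0, so □(red → ○yellow) is false.
Positions where red holds: 0, 1.
Check ○yellow at each: 0→fails, 1→fails.
¬yellow → red U ¬red holds at every position 0..4, and those are all positions ever visited, so □(¬yellow → red U ¬red) holds.
Positions where ¬yellow holds: 0, 1, 2, 3, 4.
Check red U ¬red at each: 0→ok, 1→ok, 2→ok, 3→ok, 4→ok.
At position 0: □(red → ○yellow) is false; □(¬yellow → red U ¬red) is true; so □(red → ○yellow) ∧ □(¬yellow → red U ¬red) is false.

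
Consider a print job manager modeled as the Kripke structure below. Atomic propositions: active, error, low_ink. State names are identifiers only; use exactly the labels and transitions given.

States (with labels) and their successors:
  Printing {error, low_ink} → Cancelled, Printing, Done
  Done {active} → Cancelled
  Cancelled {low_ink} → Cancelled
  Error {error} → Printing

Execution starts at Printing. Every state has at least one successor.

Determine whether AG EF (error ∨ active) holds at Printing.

Does not hold

States satisfying EF (error ∨ active): {Printing, Done, Error}.
States satisfying AG EF (error ∨ active): ∅.
Cancelled is reachable from Printing and violates EF (error ∨ active), so AG fails at Printing.
Printing ∉ Sat(AG EF (error ∨ active)).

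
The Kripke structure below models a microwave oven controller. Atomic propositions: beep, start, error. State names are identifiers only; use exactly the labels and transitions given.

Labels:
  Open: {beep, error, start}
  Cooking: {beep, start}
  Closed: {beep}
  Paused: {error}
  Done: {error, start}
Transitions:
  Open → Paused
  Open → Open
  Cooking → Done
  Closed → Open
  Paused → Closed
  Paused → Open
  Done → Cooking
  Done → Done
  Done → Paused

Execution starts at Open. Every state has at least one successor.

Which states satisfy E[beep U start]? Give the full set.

States satisfying beep: {Open, Cooking, Closed}.
States satisfying start: {Open, Cooking, Done}.
States satisfying E[beep U start]: {Open, Cooking, Closed, Done}.

{Open, Cooking, Closed, Done}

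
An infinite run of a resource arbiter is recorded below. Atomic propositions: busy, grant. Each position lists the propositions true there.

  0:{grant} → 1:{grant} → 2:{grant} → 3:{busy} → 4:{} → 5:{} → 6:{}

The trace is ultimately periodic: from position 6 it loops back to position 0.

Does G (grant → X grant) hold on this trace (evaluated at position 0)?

Does not hold

grant → X grant must hold at every position from 0 onward. It fails at position 2, so G (grant → X grant) is false.
Positions where grant holds: 0, 1, 2.
Check X grant at each: 0→ok, 1→ok, 2→fails.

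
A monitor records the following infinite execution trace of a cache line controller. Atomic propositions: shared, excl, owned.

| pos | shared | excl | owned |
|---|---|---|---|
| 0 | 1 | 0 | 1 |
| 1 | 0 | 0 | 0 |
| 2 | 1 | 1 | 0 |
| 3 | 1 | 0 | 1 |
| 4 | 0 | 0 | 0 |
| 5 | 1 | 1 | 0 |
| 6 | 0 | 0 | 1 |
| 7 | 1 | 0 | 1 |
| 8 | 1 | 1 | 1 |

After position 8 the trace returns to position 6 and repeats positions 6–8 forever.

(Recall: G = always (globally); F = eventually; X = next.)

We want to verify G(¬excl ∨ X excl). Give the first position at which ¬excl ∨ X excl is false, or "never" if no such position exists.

Check ¬excl ∨ X excl at each position in order: 0 ✓, 1 ✓.
At position 2 the labels are {excl, shared} and the next position 3 has {owned, shared}, so ¬excl ∨ X excl is false there. This is the first violation.

2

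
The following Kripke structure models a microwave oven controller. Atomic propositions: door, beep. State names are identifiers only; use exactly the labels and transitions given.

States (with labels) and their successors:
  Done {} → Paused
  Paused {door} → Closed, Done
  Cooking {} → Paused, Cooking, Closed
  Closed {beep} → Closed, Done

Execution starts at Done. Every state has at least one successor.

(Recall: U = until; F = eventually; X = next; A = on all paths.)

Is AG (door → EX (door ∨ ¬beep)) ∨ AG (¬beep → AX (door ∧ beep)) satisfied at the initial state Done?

Satisfied

States satisfying door → EX (door ∨ ¬beep): {Done, Paused, Cooking, Closed}.
States satisfying AG (door → EX (door ∨ ¬beep)): {Done, Paused, Cooking, Closed}.
States satisfying ¬beep → AX (door ∧ beep): {Closed}.
States satisfying AG (¬beep → AX (door ∧ beep)): ∅.
States satisfying AG (door → EX (door ∨ ¬beep)) ∨ AG (¬beep → AX (door ∧ beep)): {Done, Paused, Cooking, Closed}.
Done ∈ Sat(AG (door → EX (door ∨ ¬beep)) ∨ AG (¬beep → AX (door ∧ beep))).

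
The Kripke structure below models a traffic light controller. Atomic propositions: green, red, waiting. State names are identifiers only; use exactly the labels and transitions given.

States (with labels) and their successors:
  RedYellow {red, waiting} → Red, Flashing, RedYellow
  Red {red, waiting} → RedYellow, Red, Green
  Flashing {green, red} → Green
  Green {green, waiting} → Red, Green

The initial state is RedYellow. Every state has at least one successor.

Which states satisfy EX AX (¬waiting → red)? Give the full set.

{RedYellow, Red, Flashing, Green}

States satisfying AX (¬waiting → red): {RedYellow, Red, Flashing, Green}.
States satisfying EX AX (¬waiting → red): {RedYellow, Red, Flashing, Green}.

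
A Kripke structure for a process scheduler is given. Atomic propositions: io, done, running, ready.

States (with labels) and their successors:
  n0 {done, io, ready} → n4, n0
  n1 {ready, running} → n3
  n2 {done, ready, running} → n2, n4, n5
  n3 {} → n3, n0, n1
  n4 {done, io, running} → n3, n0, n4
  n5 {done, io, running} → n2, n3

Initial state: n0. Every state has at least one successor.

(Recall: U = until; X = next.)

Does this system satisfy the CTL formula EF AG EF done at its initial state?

Holds

States satisfying AG EF done: {n0, n1, n2, n3, n4, n5}.
States satisfying EF AG EF done: {n0, n1, n2, n3, n4, n5}.
Some path from n0 reaches a state where AG EF done holds.
n0 ∈ Sat(EF AG EF done).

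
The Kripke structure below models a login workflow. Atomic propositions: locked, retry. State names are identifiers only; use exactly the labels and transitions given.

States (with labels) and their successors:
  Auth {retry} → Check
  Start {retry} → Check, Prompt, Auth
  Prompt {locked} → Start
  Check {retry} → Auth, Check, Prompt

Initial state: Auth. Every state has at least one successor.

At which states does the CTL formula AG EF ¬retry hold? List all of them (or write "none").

{Auth, Start, Prompt, Check}

States satisfying EF ¬retry: {Auth, Start, Prompt, Check}.
States satisfying AG EF ¬retry: {Auth, Start, Prompt, Check}.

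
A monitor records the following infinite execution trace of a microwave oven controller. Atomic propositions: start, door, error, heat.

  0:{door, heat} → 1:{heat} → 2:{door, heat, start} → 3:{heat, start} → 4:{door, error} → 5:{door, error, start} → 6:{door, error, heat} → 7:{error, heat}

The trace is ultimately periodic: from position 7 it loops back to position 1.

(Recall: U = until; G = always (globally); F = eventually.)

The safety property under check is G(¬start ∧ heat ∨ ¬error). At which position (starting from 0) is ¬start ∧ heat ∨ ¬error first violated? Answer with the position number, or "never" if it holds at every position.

4

Check ¬start ∧ heat ∨ ¬error at each position in order: 0 ✓, 1 ✓, 2 ✓, 3 ✓.
At position 4 the labels are {door, error}, so ¬start ∧ heat ∨ ¬error is false there. This is the first violation.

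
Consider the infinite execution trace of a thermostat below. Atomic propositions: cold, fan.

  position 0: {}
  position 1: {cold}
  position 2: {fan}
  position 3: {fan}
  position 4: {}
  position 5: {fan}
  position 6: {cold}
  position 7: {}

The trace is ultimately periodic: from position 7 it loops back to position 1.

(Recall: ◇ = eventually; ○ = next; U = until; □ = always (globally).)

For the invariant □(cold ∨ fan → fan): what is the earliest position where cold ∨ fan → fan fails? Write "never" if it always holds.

Check cold ∨ fan → fan at each position in order: 0 ✓.
At position 1 the labels are {cold}, so cold ∨ fan → fan is false there. This is the first violation.

1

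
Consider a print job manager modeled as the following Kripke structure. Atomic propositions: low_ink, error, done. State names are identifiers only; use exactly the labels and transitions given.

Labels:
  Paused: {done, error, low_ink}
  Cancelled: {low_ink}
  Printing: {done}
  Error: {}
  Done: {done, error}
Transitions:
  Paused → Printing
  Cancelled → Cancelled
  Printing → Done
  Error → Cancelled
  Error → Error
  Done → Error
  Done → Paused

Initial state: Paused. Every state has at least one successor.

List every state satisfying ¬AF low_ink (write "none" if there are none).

States satisfying low_ink: {Paused, Cancelled}.
States satisfying AF low_ink: {Paused, Cancelled}.
States satisfying ¬AF low_ink: {Printing, Error, Done}.

{Printing, Error, Done}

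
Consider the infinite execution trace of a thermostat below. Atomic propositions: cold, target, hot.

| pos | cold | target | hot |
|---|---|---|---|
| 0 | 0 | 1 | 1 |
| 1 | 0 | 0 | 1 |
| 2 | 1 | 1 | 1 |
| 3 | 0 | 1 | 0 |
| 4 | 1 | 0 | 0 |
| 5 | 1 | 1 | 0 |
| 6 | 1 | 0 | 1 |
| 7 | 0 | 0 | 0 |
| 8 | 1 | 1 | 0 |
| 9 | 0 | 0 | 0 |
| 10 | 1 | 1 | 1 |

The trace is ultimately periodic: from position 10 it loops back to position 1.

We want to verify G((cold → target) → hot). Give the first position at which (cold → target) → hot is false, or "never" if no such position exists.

3

Check (cold → target) → hot at each position in order: 0 ✓, 1 ✓, 2 ✓.
At position 3 the labels are {target}, so (cold → target) → hot is false there. This is the first violation.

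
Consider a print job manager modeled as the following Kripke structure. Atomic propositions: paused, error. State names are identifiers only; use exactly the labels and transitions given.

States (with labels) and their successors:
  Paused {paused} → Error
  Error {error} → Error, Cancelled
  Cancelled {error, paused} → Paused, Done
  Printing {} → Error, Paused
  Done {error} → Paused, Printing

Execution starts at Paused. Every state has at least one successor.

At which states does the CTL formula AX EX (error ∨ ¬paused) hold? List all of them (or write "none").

States satisfying EX (error ∨ ¬paused): {Paused, Error, Cancelled, Printing, Done}.
States satisfying AX EX (error ∨ ¬paused): {Paused, Error, Cancelled, Printing, Done}.

{Paused, Error, Cancelled, Printing, Done}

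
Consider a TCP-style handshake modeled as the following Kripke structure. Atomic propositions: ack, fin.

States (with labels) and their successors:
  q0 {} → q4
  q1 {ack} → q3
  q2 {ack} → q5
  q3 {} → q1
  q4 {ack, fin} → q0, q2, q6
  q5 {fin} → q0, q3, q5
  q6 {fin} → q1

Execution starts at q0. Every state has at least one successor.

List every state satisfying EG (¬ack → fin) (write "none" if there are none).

{q2, q4, q5}

States satisfying ¬ack → fin: {q1, q2, q4, q5, q6}.
States satisfying EG (¬ack → fin): {q2, q4, q5}.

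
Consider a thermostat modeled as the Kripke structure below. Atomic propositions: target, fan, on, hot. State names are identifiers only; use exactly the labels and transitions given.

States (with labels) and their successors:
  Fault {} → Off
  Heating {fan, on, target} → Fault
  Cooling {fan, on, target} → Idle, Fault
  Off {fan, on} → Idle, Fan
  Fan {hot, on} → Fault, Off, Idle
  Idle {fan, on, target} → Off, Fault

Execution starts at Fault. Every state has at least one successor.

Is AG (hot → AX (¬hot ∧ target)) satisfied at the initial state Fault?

No

States satisfying hot → AX (¬hot ∧ target): {Fault, Heating, Cooling, Off, Idle}.
States satisfying AG (hot → AX (¬hot ∧ target)): ∅.
Fan is reachable from Fault and violates hot → AX (¬hot ∧ target), so AG fails at Fault.
Fault ∉ Sat(AG (hot → AX (¬hot ∧ target))).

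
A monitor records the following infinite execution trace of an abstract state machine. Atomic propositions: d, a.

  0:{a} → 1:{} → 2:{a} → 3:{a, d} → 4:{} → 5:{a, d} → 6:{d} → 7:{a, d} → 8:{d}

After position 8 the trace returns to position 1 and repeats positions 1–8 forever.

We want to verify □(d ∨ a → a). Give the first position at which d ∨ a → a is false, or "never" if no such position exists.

6

Check d ∨ a → a at each position in order: 0 ✓, 1 ✓, 2 ✓, 3 ✓, 4 ✓, 5 ✓.
At position 6 the labels are {d}, so d ∨ a → a is false there. This is the first violation.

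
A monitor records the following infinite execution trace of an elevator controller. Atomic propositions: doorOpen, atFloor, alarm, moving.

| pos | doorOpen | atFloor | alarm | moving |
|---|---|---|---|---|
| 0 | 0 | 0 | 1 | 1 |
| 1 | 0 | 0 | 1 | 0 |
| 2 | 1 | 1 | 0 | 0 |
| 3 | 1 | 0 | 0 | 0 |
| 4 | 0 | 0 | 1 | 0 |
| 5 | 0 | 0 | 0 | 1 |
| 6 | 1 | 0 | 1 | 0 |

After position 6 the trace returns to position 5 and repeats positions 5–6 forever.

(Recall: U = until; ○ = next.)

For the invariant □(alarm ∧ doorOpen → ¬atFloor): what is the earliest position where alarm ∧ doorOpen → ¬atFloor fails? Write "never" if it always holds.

alarm ∧ doorOpen → ¬atFloor holds at every position 0..6, and those are all the positions the trace ever visits, so the invariant □(alarm ∧ doorOpen → ¬atFloor) is never violated.

never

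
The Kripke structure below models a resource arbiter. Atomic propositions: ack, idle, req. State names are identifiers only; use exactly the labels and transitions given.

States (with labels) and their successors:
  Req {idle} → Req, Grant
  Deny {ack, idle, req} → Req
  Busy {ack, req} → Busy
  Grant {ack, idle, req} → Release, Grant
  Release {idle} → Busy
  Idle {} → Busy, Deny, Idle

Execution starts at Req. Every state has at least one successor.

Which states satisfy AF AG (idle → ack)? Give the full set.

{Busy, Release}

States satisfying AG (idle → ack): {Busy}.
States satisfying AF AG (idle → ack): {Busy, Release}.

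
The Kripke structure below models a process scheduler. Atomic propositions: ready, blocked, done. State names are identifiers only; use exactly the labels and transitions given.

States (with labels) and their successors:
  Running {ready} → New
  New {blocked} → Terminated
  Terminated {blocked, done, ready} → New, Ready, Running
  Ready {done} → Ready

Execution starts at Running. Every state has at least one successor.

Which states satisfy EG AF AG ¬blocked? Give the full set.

States satisfying AF AG ¬blocked: {Ready}.
States satisfying EG AF AG ¬blocked: {Ready}.

{Ready}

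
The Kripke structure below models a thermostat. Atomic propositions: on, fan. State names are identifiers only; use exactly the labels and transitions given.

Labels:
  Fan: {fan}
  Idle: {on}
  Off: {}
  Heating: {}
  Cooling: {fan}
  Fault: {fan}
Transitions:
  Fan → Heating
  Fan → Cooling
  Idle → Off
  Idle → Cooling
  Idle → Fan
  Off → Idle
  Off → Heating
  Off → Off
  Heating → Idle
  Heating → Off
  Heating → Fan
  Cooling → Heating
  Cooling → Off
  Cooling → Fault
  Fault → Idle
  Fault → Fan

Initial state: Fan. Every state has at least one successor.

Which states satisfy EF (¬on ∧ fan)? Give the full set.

States satisfying ¬on ∧ fan: {Fan, Cooling, Fault}.
States satisfying EF (¬on ∧ fan): {Fan, Idle, Off, Heating, Cooling, Fault}.

{Fan, Idle, Off, Heating, Cooling, Fault}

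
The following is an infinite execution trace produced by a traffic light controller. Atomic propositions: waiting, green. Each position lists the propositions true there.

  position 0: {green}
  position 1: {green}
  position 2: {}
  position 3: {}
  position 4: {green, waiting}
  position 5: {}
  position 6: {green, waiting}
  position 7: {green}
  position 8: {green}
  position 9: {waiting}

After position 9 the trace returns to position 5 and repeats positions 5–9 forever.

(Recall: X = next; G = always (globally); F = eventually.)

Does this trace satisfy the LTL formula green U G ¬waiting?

Walking from position 0: at position 2, G ¬waiting has not yet held and green fails, so green U G ¬waiting is false.

No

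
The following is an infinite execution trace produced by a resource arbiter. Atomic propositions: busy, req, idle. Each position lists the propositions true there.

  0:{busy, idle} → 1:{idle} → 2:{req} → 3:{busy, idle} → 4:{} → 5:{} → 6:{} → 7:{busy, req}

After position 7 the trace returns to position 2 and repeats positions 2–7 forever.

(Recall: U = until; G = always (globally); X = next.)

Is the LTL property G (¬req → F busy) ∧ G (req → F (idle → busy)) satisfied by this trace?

Satisfied

¬req → F busy holds at every position 0..7, and those are all positions ever visited, so G (¬req → F busy) holds.
Positions where ¬req holds: 0, 1, 3, 4, 5, 6.
Check F busy at each: 0→ok, 1→ok, 3→ok, 4→ok, 5→ok, 6→ok.
req → F (idle → busy) holds at every position 0..7, and those are all positions ever visited, so G (req → F (idle → busy)) holds.
Positions where req holds: 2, 7.
Check F (idle → busy) at each: 2→ok, 7→ok.
At position 0: G (¬req → F busy) is true; G (req → F (idle → busy)) is true; so G (¬req → F busy) ∧ G (req → F (idle → busy)) is true.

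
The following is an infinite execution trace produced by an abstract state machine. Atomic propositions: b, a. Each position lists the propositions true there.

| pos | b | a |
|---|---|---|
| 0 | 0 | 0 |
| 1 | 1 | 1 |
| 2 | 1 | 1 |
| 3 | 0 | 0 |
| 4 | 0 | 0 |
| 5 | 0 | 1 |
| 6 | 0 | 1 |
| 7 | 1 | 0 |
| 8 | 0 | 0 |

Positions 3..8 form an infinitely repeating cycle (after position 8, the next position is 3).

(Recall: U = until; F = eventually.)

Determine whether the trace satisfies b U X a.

Satisfied

Walking from position 0: X a first holds at position 0, and b holds at every earlier position along the way, so b U X a holds.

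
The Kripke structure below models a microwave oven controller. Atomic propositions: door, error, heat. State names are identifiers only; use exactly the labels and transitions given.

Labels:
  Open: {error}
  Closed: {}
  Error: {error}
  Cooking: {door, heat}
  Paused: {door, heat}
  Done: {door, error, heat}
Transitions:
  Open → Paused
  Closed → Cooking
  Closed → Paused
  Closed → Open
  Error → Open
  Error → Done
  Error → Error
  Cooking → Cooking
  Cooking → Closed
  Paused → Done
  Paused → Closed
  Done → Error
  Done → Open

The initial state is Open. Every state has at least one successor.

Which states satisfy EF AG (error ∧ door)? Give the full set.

none

States satisfying AG (error ∧ door): ∅.
States satisfying EF AG (error ∧ door): ∅.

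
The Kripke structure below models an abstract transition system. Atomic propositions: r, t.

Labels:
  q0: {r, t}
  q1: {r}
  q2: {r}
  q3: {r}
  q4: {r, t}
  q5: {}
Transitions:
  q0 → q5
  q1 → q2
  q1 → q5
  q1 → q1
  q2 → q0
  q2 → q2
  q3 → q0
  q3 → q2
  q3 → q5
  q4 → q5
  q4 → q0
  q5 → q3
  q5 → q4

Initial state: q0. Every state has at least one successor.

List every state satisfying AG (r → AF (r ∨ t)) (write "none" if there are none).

States satisfying r → AF (r ∨ t): {q0, q1, q2, q3, q4, q5}.
States satisfying AG (r → AF (r ∨ t)): {q0, q1, q2, q3, q4, q5}.

{q0, q1, q2, q3, q4, q5}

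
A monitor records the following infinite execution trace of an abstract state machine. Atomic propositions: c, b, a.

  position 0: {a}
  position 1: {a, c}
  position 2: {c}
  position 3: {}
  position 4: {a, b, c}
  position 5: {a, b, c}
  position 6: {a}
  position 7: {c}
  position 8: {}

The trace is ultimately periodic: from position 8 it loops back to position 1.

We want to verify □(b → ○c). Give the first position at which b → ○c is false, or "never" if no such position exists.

Check b → ○c at each position in order: 0 ✓, 1 ✓, 2 ✓, 3 ✓, 4 ✓.
At position 5 the labels are {a, b, c} and the next position 6 has {a}, so b → ○c is false there. This is the first violation.

5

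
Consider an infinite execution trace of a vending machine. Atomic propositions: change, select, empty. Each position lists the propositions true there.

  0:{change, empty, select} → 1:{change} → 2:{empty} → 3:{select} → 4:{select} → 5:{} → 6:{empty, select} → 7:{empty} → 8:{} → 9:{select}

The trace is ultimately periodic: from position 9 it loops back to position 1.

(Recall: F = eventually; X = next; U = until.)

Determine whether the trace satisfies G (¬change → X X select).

¬change → X X select must hold at every position from 0 onward. It fails at position 3, so G (¬change → X X select) is false.
Positions where ¬change holds: 2, 3, 4, 5, 6, 7, 8, 9.
Check X X select at each: 2→ok, 3→fails, 4→ok, 5→fails, 6→fails, 7→ok, 8→fails, 9→fails.

Violated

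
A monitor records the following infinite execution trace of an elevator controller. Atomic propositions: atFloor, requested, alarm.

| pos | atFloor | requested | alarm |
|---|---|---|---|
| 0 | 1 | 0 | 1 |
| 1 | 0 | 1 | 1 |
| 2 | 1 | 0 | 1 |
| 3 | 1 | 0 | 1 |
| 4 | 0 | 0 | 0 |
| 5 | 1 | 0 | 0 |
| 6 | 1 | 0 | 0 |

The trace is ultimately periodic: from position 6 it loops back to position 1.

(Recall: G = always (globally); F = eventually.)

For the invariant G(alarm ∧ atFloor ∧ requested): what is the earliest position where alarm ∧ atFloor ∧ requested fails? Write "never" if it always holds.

At position 0 the labels are {alarm, atFloor}, so alarm ∧ atFloor ∧ requested is false there. This is the first violation.

0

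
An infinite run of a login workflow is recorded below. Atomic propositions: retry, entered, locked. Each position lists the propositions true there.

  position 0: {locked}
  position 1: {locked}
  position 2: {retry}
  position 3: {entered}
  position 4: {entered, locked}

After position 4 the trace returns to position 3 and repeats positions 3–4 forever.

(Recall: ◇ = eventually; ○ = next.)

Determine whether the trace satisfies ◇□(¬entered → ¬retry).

Yes

□(¬entered → ¬retry) holds at position 3, which is reachable from 0, so ◇□(¬entered → ¬retry) holds.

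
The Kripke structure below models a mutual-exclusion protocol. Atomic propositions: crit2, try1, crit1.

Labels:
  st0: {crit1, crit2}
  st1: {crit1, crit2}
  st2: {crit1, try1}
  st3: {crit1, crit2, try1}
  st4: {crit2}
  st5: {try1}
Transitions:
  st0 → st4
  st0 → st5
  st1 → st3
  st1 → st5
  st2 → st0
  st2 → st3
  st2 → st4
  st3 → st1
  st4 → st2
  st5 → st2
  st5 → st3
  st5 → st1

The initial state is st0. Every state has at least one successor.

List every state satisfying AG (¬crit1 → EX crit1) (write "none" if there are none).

{st0, st1, st2, st3, st4, st5}

States satisfying ¬crit1 → EX crit1: {st0, st1, st2, st3, st4, st5}.
States satisfying AG (¬crit1 → EX crit1): {st0, st1, st2, st3, st4, st5}.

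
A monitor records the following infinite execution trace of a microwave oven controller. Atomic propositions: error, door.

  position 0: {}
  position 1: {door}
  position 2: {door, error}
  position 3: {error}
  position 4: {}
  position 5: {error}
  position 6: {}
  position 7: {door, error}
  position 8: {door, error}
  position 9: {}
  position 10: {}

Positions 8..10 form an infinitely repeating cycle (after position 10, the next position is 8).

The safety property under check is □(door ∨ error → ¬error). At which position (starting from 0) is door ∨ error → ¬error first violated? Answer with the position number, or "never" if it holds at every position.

Check door ∨ error → ¬error at each position in order: 0 ✓, 1 ✓.
At position 2 the labels are {door, error}, so door ∨ error → ¬error is false there. This is the first violation.

2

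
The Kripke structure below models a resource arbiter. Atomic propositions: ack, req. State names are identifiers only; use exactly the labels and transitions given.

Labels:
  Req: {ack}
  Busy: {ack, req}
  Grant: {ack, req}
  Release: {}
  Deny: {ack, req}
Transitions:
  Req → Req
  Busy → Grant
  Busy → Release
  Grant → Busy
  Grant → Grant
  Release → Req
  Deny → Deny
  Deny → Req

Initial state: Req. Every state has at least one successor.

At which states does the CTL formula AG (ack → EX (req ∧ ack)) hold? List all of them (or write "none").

States satisfying ack → EX (req ∧ ack): {Busy, Grant, Release, Deny}.
States satisfying AG (ack → EX (req ∧ ack)): ∅.

none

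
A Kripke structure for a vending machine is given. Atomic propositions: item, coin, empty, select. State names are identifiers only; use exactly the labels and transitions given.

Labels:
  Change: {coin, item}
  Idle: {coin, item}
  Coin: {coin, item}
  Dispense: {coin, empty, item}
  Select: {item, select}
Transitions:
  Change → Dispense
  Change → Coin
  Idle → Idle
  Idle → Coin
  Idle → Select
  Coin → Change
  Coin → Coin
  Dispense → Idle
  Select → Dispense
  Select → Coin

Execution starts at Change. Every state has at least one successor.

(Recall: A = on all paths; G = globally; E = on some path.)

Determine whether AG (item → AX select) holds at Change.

States satisfying item → AX select: ∅.
States satisfying AG (item → AX select): ∅.
Change is reachable from Change and violates item → AX select, so AG fails at Change.
Change ∉ Sat(AG (item → AX select)).

Violated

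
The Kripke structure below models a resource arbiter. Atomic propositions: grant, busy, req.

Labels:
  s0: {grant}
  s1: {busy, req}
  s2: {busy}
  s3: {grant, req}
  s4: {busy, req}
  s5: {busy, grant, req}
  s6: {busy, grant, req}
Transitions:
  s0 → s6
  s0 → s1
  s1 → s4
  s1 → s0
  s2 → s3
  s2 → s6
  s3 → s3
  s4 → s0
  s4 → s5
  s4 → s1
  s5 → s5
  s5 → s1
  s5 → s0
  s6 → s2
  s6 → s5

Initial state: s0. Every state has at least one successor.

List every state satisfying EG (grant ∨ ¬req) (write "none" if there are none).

{s0, s2, s3, s5, s6}

States satisfying grant ∨ ¬req: {s0, s2, s3, s5, s6}.
States satisfying EG (grant ∨ ¬req): {s0, s2, s3, s5, s6}.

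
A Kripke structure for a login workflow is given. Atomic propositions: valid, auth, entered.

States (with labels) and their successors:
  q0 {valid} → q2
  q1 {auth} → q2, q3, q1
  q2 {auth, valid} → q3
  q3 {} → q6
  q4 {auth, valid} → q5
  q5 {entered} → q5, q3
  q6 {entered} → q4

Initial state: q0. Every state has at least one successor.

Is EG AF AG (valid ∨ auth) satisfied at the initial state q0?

States satisfying AF AG (valid ∨ auth): ∅.
States satisfying EG AF AG (valid ∨ auth): ∅.
No suitable path/successor from q0 witnesses the formula.
q0 ∉ Sat(EG AF AG (valid ∨ auth)).

No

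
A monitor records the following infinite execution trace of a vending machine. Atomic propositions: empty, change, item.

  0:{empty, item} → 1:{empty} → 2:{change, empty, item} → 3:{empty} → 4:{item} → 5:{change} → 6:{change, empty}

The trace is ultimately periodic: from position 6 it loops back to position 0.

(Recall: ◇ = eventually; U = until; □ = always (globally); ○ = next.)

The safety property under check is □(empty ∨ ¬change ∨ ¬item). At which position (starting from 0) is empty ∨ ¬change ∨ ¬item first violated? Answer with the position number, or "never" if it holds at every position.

never

empty ∨ ¬change ∨ ¬item holds at every position 0..6, and those are all the positions the trace ever visits, so the invariant □(empty ∨ ¬change ∨ ¬item) is never violated.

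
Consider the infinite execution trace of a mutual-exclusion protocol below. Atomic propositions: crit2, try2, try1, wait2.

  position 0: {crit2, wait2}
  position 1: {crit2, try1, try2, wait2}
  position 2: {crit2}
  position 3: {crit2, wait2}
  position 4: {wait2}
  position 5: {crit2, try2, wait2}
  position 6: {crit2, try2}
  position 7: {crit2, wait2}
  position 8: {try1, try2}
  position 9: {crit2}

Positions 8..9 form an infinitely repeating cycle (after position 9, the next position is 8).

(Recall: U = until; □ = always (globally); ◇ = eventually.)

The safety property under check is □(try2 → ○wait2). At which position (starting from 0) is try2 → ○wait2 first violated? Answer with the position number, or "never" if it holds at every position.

1

Check try2 → ○wait2 at each position in order: 0 ✓.
At position 1 the labels are {crit2, try1, try2, wait2} and the next position 2 has {crit2}, so try2 → ○wait2 is false there. This is the first violation.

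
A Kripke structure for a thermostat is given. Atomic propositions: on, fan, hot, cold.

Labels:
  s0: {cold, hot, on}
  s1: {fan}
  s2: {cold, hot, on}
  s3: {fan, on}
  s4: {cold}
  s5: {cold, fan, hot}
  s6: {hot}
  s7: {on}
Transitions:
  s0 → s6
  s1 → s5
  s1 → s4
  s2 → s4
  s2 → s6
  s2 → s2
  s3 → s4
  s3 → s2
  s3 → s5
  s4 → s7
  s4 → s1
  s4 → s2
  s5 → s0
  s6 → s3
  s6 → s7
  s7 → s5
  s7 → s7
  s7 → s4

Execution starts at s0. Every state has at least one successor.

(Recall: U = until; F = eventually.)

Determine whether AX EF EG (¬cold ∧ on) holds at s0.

Yes

States satisfying EF EG (¬cold ∧ on): {s0, s1, s2, s3, s4, s5, s6, s7}.
States satisfying AX EF EG (¬cold ∧ on): {s0, s1, s2, s3, s4, s5, s6, s7}.
s0 ∈ Sat(AX EF EG (¬cold ∧ on)).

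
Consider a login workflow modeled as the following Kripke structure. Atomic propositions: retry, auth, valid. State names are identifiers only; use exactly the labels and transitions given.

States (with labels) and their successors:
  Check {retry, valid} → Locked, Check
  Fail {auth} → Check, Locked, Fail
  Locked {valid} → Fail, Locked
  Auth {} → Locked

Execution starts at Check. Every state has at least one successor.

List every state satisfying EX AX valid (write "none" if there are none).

{Check, Fail}

States satisfying AX valid: {Check, Auth}.
States satisfying EX AX valid: {Check, Fail}.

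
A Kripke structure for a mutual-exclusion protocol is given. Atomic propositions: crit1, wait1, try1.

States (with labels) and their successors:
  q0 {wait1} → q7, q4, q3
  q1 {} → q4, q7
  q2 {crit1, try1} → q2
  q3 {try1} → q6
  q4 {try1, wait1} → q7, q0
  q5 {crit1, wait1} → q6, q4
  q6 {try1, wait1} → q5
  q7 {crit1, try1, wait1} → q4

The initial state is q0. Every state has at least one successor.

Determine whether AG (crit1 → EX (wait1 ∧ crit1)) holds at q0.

States satisfying crit1 → EX (wait1 ∧ crit1): {q0, q1, q3, q4, q6}.
States satisfying AG (crit1 → EX (wait1 ∧ crit1)): ∅.
q5 is reachable from q0 and violates crit1 → EX (wait1 ∧ crit1), so AG fails at q0.
q0 ∉ Sat(AG (crit1 → EX (wait1 ∧ crit1))).

Violated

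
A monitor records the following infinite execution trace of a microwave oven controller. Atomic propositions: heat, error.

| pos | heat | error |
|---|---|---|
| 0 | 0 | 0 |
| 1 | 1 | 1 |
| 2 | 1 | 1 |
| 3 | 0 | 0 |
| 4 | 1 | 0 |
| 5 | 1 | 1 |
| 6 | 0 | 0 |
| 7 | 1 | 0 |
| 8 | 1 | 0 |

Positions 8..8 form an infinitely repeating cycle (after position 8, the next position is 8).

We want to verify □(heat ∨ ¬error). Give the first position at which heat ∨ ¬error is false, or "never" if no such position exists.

never

heat ∨ ¬error holds at every position 0..8, and those are all the positions the trace ever visits, so the invariant □(heat ∨ ¬error) is never violated.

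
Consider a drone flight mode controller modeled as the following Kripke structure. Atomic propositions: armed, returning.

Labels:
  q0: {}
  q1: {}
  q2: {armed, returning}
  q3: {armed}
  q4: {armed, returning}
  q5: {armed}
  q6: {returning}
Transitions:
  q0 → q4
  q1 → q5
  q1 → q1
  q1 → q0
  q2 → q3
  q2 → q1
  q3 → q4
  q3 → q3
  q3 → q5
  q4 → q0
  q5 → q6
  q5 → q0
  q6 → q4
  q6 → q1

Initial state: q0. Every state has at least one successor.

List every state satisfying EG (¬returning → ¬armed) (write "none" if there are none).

States satisfying ¬returning → ¬armed: {q0, q1, q2, q4, q6}.
States satisfying EG (¬returning → ¬armed): {q0, q1, q2, q4, q6}.

{q0, q1, q2, q4, q6}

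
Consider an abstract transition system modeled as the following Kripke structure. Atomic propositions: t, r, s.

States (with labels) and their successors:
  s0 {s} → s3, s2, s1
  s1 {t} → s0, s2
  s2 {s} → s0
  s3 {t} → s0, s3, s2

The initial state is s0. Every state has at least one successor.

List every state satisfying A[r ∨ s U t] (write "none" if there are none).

{s1, s3}

States satisfying r ∨ s: {s0, s2}.
States satisfying t: {s1, s3}.
States satisfying A[r ∨ s U t]: {s1, s3}.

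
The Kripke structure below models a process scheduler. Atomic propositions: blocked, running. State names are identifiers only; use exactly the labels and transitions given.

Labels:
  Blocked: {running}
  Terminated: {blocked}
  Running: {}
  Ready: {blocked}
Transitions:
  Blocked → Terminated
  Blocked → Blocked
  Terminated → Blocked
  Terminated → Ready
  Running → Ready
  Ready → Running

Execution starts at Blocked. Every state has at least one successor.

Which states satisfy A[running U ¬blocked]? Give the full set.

States satisfying running: {Blocked}.
States satisfying ¬blocked: {Blocked, Running}.
States satisfying A[running U ¬blocked]: {Blocked, Running}.

{Blocked, Running}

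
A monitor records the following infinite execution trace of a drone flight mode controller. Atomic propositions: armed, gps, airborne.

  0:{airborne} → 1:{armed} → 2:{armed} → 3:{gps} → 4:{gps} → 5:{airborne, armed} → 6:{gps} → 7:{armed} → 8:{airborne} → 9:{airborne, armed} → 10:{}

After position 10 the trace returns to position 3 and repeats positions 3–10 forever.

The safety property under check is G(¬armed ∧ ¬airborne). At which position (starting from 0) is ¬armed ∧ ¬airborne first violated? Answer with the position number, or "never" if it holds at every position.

At position 0 the labels are {airborne}, so ¬armed ∧ ¬airborne is false there. This is the first violation.

0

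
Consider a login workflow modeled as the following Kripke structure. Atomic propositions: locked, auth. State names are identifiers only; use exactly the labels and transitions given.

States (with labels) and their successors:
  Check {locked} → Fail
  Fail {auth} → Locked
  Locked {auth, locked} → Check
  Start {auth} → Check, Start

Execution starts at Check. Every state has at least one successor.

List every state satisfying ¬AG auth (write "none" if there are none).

{Check, Fail, Locked, Start}

States satisfying auth: {Fail, Locked, Start}.
States satisfying AG auth: ∅.
States satisfying ¬AG auth: {Check, Fail, Locked, Start}.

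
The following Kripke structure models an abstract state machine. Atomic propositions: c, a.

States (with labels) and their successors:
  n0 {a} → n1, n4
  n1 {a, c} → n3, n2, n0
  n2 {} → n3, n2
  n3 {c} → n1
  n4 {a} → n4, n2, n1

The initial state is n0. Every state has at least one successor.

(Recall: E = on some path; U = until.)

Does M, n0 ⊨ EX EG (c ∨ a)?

States satisfying EG (c ∨ a): {n0, n1, n3, n4}.
States satisfying EX EG (c ∨ a): {n0, n1, n2, n3, n4}.
n0 ∈ Sat(EX EG (c ∨ a)).

Satisfied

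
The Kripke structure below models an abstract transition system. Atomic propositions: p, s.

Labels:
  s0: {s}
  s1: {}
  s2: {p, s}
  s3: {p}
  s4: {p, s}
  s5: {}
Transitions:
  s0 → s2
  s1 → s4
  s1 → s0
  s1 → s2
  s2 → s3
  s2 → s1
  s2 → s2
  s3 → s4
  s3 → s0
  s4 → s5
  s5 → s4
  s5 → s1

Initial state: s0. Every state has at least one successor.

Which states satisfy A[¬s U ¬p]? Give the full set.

States satisfying ¬s: {s1, s3, s5}.
States satisfying ¬p: {s0, s1, s5}.
States satisfying A[¬s U ¬p]: {s0, s1, s5}.

{s0, s1, s5}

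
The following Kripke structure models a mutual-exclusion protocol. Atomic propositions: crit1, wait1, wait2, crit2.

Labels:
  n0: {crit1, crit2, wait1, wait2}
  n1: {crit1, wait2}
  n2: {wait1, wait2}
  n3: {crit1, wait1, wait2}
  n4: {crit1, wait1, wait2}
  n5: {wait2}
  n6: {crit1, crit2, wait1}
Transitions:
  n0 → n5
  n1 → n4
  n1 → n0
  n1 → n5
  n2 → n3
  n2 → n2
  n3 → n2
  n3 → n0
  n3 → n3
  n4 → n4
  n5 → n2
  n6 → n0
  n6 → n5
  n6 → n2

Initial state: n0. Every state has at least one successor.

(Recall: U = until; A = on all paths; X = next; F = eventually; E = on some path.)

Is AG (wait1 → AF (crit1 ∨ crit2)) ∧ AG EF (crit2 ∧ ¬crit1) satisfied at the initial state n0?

Does not hold

States satisfying wait1 → AF (crit1 ∨ crit2): {n0, n1, n3, n4, n5, n6}.
States satisfying AG (wait1 → AF (crit1 ∨ crit2)): {n4}.
States satisfying EF (crit2 ∧ ¬crit1): ∅.
States satisfying AG EF (crit2 ∧ ¬crit1): ∅.
States satisfying AG (wait1 → AF (crit1 ∨ crit2)) ∧ AG EF (crit2 ∧ ¬crit1): ∅.
n0 ∉ Sat(AG (wait1 → AF (crit1 ∨ crit2)) ∧ AG EF (crit2 ∧ ¬crit1)).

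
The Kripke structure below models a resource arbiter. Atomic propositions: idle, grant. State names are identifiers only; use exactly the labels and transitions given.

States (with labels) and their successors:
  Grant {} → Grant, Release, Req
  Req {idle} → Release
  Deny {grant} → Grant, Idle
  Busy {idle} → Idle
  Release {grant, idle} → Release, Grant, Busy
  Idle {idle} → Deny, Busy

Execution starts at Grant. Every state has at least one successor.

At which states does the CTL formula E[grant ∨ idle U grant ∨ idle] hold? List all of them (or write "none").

{Req, Deny, Busy, Release, Idle}

States satisfying grant ∨ idle: {Req, Deny, Busy, Release, Idle}.
States satisfying E[grant ∨ idle U grant ∨ idle]: {Req, Deny, Busy, Release, Idle}.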